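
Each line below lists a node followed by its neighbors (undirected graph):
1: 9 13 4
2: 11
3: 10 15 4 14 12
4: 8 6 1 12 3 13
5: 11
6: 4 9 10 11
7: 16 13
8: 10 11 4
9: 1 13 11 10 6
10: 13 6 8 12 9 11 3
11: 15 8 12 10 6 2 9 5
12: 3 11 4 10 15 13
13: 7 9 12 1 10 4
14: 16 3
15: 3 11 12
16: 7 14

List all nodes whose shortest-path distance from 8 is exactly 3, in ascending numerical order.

7, 14

Level 0: 8
Level 1: 4, 10, 11
Level 2: 1, 2, 3, 5, 6, 9, 12, 13, 15
Level 3: 7, 14
Level 4: 16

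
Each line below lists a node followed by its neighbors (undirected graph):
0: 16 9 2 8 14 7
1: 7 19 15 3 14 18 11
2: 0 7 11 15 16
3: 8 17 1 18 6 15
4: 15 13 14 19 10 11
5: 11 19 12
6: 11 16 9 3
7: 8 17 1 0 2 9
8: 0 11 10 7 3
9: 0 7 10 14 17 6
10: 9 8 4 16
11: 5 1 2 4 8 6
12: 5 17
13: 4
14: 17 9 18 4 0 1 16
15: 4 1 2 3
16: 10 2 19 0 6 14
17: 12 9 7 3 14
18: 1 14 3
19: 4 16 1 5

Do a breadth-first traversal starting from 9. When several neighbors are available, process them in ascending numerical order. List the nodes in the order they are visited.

9 → 0 → 6 → 7 → 10 → 14 → 17 → 2 → 8 → 16 → 3 → 11 → 1 → 4 → 18 → 12 → 15 → 19 → 5 → 13

Visit 9; enqueue 0, 6, 7, 10, 14, 17 → queue [0, 6, 7, 10, 14, 17]
Visit 0; enqueue 2, 8, 16 → queue [6, 7, 10, 14, 17, 2, 8, 16]
Visit 6; enqueue 3, 11 → queue [7, 10, 14, 17, 2, 8, 16, 3, 11]
Visit 7; enqueue 1 → queue [10, 14, 17, 2, 8, 16, 3, 11, 1]
Visit 10; enqueue 4 → queue [14, 17, 2, 8, 16, 3, 11, 1, 4]
Visit 14; enqueue 18 → queue [17, 2, 8, 16, 3, 11, 1, 4, 18]
Visit 17; enqueue 12 → queue [2, 8, 16, 3, 11, 1, 4, 18, 12]
Visit 2; enqueue 15 → queue [8, 16, 3, 11, 1, 4, 18, 12, 15]
Visit 8 → queue [16, 3, 11, 1, 4, 18, 12, 15]
Visit 16; enqueue 19 → queue [3, 11, 1, 4, 18, 12, 15, 19]
Visit 3 → queue [11, 1, 4, 18, 12, 15, 19]
Visit 11; enqueue 5 → queue [1, 4, 18, 12, 15, 19, 5]
Visit 1 → queue [4, 18, 12, 15, 19, 5]
Visit 4; enqueue 13 → queue [18, 12, 15, 19, 5, 13]
Visit 18 → queue [12, 15, 19, 5, 13]
Visit 12 → queue [15, 19, 5, 13]
Visit 15 → queue [19, 5, 13]
Visit 19 → queue [5, 13]
Visit 5 → queue [13]
Visit 13 → queue []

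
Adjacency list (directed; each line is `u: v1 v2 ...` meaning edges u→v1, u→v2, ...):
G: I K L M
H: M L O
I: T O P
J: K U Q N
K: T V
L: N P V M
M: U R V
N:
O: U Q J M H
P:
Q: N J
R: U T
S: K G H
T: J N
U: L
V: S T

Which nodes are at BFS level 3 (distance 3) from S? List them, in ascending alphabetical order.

J, N, P, Q, R, U

Level 0: S
Level 1: G, H, K
Level 2: I, L, M, O, T, V
Level 3: J, N, P, Q, R, U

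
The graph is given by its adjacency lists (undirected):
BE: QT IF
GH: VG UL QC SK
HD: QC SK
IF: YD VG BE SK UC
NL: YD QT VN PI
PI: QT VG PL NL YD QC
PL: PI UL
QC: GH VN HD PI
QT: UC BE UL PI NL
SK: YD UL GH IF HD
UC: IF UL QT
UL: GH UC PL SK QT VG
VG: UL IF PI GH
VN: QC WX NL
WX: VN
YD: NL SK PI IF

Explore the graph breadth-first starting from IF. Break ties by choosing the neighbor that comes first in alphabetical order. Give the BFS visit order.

Visit IF; enqueue BE, SK, UC, VG, YD → queue [BE, SK, UC, VG, YD]
Visit BE; enqueue QT → queue [SK, UC, VG, YD, QT]
Visit SK; enqueue GH, HD, UL → queue [UC, VG, YD, QT, GH, HD, UL]
Visit UC → queue [VG, YD, QT, GH, HD, UL]
Visit VG; enqueue PI → queue [YD, QT, GH, HD, UL, PI]
Visit YD; enqueue NL → queue [QT, GH, HD, UL, PI, NL]
Visit QT → queue [GH, HD, UL, PI, NL]
Visit GH; enqueue QC → queue [HD, UL, PI, NL, QC]
Visit HD → queue [UL, PI, NL, QC]
Visit UL; enqueue PL → queue [PI, NL, QC, PL]
Visit PI → queue [NL, QC, PL]
Visit NL; enqueue VN → queue [QC, PL, VN]
Visit QC → queue [PL, VN]
Visit PL → queue [VN]
Visit VN; enqueue WX → queue [WX]
Visit WX → queue []

IF, BE, SK, UC, VG, YD, QT, GH, HD, UL, PI, NL, QC, PL, VN, WX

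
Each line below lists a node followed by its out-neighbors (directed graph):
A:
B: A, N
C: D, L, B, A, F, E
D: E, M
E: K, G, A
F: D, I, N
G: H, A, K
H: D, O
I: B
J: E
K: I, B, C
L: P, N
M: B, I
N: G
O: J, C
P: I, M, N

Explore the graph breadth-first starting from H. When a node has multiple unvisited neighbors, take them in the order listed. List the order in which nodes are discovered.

Visit H; enqueue D, O → queue [D, O]
Visit D; enqueue E, M → queue [O, E, M]
Visit O; enqueue J, C → queue [E, M, J, C]
Visit E; enqueue K, G, A → queue [M, J, C, K, G, A]
Visit M; enqueue B, I → queue [J, C, K, G, A, B, I]
Visit J → queue [C, K, G, A, B, I]
Visit C; enqueue L, F → queue [K, G, A, B, I, L, F]
Visit K → queue [G, A, B, I, L, F]
Visit G → queue [A, B, I, L, F]
Visit A → queue [B, I, L, F]
Visit B; enqueue N → queue [I, L, F, N]
Visit I → queue [L, F, N]
Visit L; enqueue P → queue [F, N, P]
Visit F → queue [N, P]
Visit N → queue [P]
Visit P → queue []

H → D → O → E → M → J → C → K → G → A → B → I → L → F → N → P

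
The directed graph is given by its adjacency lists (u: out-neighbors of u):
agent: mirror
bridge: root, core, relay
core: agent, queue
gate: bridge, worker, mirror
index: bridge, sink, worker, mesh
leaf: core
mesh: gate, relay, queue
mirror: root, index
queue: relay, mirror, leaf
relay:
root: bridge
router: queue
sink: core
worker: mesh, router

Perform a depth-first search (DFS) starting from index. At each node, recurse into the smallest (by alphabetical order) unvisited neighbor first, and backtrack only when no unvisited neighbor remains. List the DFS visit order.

Visit index
index → bridge
bridge → core
core → agent
agent → mirror
mirror → root
core → queue
queue → leaf
queue → relay
index → mesh
mesh → gate
gate → worker
worker → router
index → sink

index bridge core agent mirror root queue leaf relay mesh gate worker router sink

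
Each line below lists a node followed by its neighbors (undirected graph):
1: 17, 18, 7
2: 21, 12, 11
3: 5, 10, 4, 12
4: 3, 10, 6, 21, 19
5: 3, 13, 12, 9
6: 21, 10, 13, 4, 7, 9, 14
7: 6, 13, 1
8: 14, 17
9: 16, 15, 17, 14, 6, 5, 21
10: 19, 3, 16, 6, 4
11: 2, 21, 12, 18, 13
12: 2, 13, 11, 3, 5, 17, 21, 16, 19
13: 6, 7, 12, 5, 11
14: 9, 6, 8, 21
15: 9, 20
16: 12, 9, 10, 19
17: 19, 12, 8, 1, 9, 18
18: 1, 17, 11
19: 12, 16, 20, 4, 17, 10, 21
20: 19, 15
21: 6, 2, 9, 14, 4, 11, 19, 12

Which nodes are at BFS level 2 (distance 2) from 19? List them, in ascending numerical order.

1, 2, 3, 5, 6, 8, 9, 11, 13, 14, 15, 18

Level 0: 19
Level 1: 4, 10, 12, 16, 17, 20, 21
Level 2: 1, 2, 3, 5, 6, 8, 9, 11, 13, 14, 15, 18
Level 3: 7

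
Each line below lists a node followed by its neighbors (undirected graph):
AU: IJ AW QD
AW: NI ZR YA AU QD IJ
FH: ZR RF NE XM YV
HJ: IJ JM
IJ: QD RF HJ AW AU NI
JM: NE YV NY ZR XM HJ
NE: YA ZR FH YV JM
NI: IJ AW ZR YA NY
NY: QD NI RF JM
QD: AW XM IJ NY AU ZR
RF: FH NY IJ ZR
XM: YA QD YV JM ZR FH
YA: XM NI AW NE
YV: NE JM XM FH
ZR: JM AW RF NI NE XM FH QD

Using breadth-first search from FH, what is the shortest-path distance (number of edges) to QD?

Level 0: FH
Level 1: NE, RF, XM, YV, ZR
Level 2: AW, IJ, JM, NI, NY, QD, YA
Level 3: AU, HJ
QD first appears at level 2.

2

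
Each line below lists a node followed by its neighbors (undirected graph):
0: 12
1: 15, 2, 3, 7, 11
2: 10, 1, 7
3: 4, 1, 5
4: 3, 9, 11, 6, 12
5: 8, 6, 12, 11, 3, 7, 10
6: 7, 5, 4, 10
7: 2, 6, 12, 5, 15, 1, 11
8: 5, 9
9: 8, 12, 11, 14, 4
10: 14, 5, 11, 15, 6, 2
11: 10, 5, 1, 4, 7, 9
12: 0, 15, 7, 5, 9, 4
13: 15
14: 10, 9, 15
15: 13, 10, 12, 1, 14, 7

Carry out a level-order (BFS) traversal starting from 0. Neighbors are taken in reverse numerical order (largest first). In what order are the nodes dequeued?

0, 12, 15, 9, 7, 5, 4, 14, 13, 10, 1, 11, 8, 6, 2, 3

Visit 0; enqueue 12 → queue [12]
Visit 12; enqueue 15, 9, 7, 5, 4 → queue [15, 9, 7, 5, 4]
Visit 15; enqueue 14, 13, 10, 1 → queue [9, 7, 5, 4, 14, 13, 10, 1]
Visit 9; enqueue 11, 8 → queue [7, 5, 4, 14, 13, 10, 1, 11, 8]
Visit 7; enqueue 6, 2 → queue [5, 4, 14, 13, 10, 1, 11, 8, 6, 2]
Visit 5; enqueue 3 → queue [4, 14, 13, 10, 1, 11, 8, 6, 2, 3]
Visit 4 → queue [14, 13, 10, 1, 11, 8, 6, 2, 3]
Visit 14 → queue [13, 10, 1, 11, 8, 6, 2, 3]
Visit 13 → queue [10, 1, 11, 8, 6, 2, 3]
Visit 10 → queue [1, 11, 8, 6, 2, 3]
Visit 1 → queue [11, 8, 6, 2, 3]
Visit 11 → queue [8, 6, 2, 3]
Visit 8 → queue [6, 2, 3]
Visit 6 → queue [2, 3]
Visit 2 → queue [3]
Visit 3 → queue []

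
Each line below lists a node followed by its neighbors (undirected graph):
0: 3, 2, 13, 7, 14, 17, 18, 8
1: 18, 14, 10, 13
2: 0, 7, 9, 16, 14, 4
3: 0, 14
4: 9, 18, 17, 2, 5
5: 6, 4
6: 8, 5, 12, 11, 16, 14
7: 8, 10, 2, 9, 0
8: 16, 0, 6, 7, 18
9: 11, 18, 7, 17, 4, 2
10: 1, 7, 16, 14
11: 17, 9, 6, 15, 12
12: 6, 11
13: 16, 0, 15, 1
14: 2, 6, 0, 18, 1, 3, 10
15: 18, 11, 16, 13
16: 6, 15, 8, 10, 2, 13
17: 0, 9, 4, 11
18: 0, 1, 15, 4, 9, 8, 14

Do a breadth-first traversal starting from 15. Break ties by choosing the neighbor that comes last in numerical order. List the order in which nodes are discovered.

15, 18, 16, 13, 11, 14, 9, 8, 4, 1, 0, 10, 6, 2, 17, 12, 3, 7, 5

Visit 15; enqueue 18, 16, 13, 11 → queue [18, 16, 13, 11]
Visit 18; enqueue 14, 9, 8, 4, 1, 0 → queue [16, 13, 11, 14, 9, 8, 4, 1, 0]
Visit 16; enqueue 10, 6, 2 → queue [13, 11, 14, 9, 8, 4, 1, 0, 10, 6, 2]
Visit 13 → queue [11, 14, 9, 8, 4, 1, 0, 10, 6, 2]
Visit 11; enqueue 17, 12 → queue [14, 9, 8, 4, 1, 0, 10, 6, 2, 17, 12]
Visit 14; enqueue 3 → queue [9, 8, 4, 1, 0, 10, 6, 2, 17, 12, 3]
Visit 9; enqueue 7 → queue [8, 4, 1, 0, 10, 6, 2, 17, 12, 3, 7]
Visit 8 → queue [4, 1, 0, 10, 6, 2, 17, 12, 3, 7]
Visit 4; enqueue 5 → queue [1, 0, 10, 6, 2, 17, 12, 3, 7, 5]
Visit 1 → queue [0, 10, 6, 2, 17, 12, 3, 7, 5]
Visit 0 → queue [10, 6, 2, 17, 12, 3, 7, 5]
Visit 10 → queue [6, 2, 17, 12, 3, 7, 5]
Visit 6 → queue [2, 17, 12, 3, 7, 5]
Visit 2 → queue [17, 12, 3, 7, 5]
Visit 17 → queue [12, 3, 7, 5]
Visit 12 → queue [3, 7, 5]
Visit 3 → queue [7, 5]
Visit 7 → queue [5]
Visit 5 → queue []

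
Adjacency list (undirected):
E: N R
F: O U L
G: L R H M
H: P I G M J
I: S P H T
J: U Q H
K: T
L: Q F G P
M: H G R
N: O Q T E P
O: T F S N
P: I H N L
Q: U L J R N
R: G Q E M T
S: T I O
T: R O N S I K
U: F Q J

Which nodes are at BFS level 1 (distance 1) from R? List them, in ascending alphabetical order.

Level 0: R
Level 1: E, G, M, Q, T
Level 2: H, I, J, K, L, N, O, S, U
Level 3: F, P

E, G, M, Q, T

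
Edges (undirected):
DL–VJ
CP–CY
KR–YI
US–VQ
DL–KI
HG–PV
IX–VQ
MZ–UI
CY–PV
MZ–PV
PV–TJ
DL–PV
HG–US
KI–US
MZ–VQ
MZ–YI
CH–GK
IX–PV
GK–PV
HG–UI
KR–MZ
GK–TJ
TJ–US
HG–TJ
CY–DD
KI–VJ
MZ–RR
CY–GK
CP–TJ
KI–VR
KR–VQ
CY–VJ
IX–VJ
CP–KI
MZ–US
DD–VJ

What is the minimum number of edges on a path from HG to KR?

Level 0: HG
Level 1: PV, TJ, UI, US
Level 2: CP, CY, DL, GK, IX, KI, MZ, VQ
Level 3: CH, DD, KR, RR, VJ, VR, YI
KR first appears at level 3.

3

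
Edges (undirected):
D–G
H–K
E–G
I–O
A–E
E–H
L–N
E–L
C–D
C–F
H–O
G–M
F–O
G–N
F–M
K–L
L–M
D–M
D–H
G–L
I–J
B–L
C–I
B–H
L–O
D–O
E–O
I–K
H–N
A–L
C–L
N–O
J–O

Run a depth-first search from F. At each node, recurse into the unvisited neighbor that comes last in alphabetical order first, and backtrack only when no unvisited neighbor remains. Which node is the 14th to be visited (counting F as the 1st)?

B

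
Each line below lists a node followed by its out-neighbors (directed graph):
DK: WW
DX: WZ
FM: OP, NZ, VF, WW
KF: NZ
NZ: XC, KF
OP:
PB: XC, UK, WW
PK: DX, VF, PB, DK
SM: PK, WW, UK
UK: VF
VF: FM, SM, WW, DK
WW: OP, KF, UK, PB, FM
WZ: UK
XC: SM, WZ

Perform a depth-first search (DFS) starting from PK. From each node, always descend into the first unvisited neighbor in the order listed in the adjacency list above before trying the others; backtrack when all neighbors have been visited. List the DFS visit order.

PK, DX, WZ, UK, VF, FM, OP, NZ, XC, SM, WW, KF, PB, DK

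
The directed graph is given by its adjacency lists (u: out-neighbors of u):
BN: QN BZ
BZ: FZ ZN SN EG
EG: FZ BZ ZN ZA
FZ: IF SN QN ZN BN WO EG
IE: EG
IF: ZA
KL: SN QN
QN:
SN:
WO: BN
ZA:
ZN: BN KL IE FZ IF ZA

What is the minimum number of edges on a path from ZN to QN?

Level 0: ZN
Level 1: BN, FZ, IE, IF, KL, ZA
Level 2: BZ, EG, QN, SN, WO
QN first appears at level 2.

2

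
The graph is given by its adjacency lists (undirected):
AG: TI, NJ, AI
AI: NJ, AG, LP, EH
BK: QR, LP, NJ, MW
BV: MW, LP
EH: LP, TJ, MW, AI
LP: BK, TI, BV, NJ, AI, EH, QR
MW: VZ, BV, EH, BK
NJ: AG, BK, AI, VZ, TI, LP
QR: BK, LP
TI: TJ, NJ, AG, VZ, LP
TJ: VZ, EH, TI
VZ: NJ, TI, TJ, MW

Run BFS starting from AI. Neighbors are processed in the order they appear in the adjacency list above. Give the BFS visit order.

Visit AI; enqueue NJ, AG, LP, EH → queue [NJ, AG, LP, EH]
Visit NJ; enqueue BK, VZ, TI → queue [AG, LP, EH, BK, VZ, TI]
Visit AG → queue [LP, EH, BK, VZ, TI]
Visit LP; enqueue BV, QR → queue [EH, BK, VZ, TI, BV, QR]
Visit EH; enqueue TJ, MW → queue [BK, VZ, TI, BV, QR, TJ, MW]
Visit BK → queue [VZ, TI, BV, QR, TJ, MW]
Visit VZ → queue [TI, BV, QR, TJ, MW]
Visit TI → queue [BV, QR, TJ, MW]
Visit BV → queue [QR, TJ, MW]
Visit QR → queue [TJ, MW]
Visit TJ → queue [MW]
Visit MW → queue []

AI NJ AG LP EH BK VZ TI BV QR TJ MW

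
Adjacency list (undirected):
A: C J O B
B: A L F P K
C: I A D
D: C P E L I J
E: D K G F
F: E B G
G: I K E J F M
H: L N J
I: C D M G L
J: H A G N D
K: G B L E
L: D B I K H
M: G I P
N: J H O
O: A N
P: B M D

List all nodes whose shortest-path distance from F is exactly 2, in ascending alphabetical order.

Level 0: F
Level 1: B, E, G
Level 2: A, D, I, J, K, L, M, P
Level 3: C, H, N, O

A, D, I, J, K, L, M, P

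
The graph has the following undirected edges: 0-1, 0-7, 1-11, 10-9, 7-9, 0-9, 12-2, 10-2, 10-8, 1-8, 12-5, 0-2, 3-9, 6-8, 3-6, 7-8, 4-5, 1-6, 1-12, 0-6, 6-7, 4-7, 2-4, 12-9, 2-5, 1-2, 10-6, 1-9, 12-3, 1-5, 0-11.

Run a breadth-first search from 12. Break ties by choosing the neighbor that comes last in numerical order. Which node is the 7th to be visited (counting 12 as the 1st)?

10

Visit 12; enqueue 9, 5, 3, 2, 1 → queue [9, 5, 3, 2, 1]
Visit 9; enqueue 10, 7, 0 → queue [5, 3, 2, 1, 10, 7, 0]
Visit 5; enqueue 4 → queue [3, 2, 1, 10, 7, 0, 4]
Visit 3; enqueue 6 → queue [2, 1, 10, 7, 0, 4, 6]
Visit 2 → queue [1, 10, 7, 0, 4, 6]
Visit 1; enqueue 11, 8 → queue [10, 7, 0, 4, 6, 11, 8]
Visit 10 → queue [7, 0, 4, 6, 11, 8]
Visit 7 → queue [0, 4, 6, 11, 8]
Visit 0 → queue [4, 6, 11, 8]
Visit 4 → queue [6, 11, 8]
Visit 6 → queue [11, 8]
Visit 11 → queue [8]
Visit 8 → queue []

Visit order: 12, 9, 5, 3, 2, 1, 10, 7, 0, 4, 6, 11, 8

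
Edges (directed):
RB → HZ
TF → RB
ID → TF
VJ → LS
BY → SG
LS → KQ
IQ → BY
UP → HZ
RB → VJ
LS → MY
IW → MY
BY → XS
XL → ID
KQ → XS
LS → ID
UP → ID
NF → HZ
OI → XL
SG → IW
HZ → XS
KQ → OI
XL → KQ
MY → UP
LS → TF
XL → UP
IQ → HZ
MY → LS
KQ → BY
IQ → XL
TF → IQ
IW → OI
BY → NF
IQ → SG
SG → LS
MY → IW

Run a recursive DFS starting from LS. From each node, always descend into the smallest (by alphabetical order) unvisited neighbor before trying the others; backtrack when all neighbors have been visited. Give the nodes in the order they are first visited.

Visit LS
LS → ID
ID → TF
TF → IQ
IQ → BY
BY → NF
NF → HZ
HZ → XS
BY → SG
SG → IW
IW → MY
MY → UP
IW → OI
OI → XL
XL → KQ
TF → RB
RB → VJ

LS ID TF IQ BY NF HZ XS SG IW MY UP OI XL KQ RB VJ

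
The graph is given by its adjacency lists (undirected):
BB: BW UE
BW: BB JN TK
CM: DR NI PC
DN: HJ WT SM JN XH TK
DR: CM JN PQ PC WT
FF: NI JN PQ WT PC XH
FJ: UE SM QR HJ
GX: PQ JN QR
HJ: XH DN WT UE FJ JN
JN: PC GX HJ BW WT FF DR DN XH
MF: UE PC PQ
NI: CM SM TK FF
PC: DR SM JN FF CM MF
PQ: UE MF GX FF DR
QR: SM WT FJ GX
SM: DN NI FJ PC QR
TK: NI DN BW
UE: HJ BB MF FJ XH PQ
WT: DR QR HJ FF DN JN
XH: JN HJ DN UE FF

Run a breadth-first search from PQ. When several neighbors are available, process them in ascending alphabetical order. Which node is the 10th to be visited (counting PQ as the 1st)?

Visit PQ; enqueue DR, FF, GX, MF, UE → queue [DR, FF, GX, MF, UE]
Visit DR; enqueue CM, JN, PC, WT → queue [FF, GX, MF, UE, CM, JN, PC, WT]
Visit FF; enqueue NI, XH → queue [GX, MF, UE, CM, JN, PC, WT, NI, XH]
Visit GX; enqueue QR → queue [MF, UE, CM, JN, PC, WT, NI, XH, QR]
Visit MF → queue [UE, CM, JN, PC, WT, NI, XH, QR]
Visit UE; enqueue BB, FJ, HJ → queue [CM, JN, PC, WT, NI, XH, QR, BB, FJ, HJ]
Visit CM → queue [JN, PC, WT, NI, XH, QR, BB, FJ, HJ]
Visit JN; enqueue BW, DN → queue [PC, WT, NI, XH, QR, BB, FJ, HJ, BW, DN]
Visit PC; enqueue SM → queue [WT, NI, XH, QR, BB, FJ, HJ, BW, DN, SM]
Visit WT → queue [NI, XH, QR, BB, FJ, HJ, BW, DN, SM]
Visit NI; enqueue TK → queue [XH, QR, BB, FJ, HJ, BW, DN, SM, TK]
Visit XH → queue [QR, BB, FJ, HJ, BW, DN, SM, TK]
Visit QR → queue [BB, FJ, HJ, BW, DN, SM, TK]
Visit BB → queue [FJ, HJ, BW, DN, SM, TK]
Visit FJ → queue [HJ, BW, DN, SM, TK]
Visit HJ → queue [BW, DN, SM, TK]
Visit BW → queue [DN, SM, TK]
Visit DN → queue [SM, TK]
Visit SM → queue [TK]
Visit TK → queue []

Visit order: PQ, DR, FF, GX, MF, UE, CM, JN, PC, WT, NI, XH, QR, BB, FJ, HJ, BW, DN, SM, TK

WT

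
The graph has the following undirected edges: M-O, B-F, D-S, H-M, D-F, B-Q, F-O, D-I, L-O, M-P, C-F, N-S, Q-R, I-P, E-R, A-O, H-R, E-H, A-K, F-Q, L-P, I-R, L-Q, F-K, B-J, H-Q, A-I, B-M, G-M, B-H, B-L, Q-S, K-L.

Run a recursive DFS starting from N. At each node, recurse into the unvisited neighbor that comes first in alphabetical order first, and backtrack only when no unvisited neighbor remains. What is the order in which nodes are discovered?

N -> S -> D -> F -> B -> H -> E -> R -> I -> A -> K -> L -> O -> M -> G -> P -> Q -> J -> C

Visit N
N → S
S → D
D → F
F → B
B → H
H → E
E → R
R → I
I → A
A → K
K → L
L → O
O → M
M → G
M → P
L → Q
B → J
F → C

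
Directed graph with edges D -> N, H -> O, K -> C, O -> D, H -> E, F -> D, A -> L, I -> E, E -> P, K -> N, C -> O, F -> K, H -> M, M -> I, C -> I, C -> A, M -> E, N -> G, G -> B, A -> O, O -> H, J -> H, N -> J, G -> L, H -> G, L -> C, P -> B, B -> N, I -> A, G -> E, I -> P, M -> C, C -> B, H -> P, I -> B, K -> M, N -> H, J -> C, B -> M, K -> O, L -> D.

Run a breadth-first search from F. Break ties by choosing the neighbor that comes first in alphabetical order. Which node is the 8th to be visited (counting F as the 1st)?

G

Visit F; enqueue D, K → queue [D, K]
Visit D; enqueue N → queue [K, N]
Visit K; enqueue C, M, O → queue [N, C, M, O]
Visit N; enqueue G, H, J → queue [C, M, O, G, H, J]
Visit C; enqueue A, B, I → queue [M, O, G, H, J, A, B, I]
Visit M; enqueue E → queue [O, G, H, J, A, B, I, E]
Visit O → queue [G, H, J, A, B, I, E]
Visit G; enqueue L → queue [H, J, A, B, I, E, L]
Visit H; enqueue P → queue [J, A, B, I, E, L, P]
Visit J → queue [A, B, I, E, L, P]
Visit A → queue [B, I, E, L, P]
Visit B → queue [I, E, L, P]
Visit I → queue [E, L, P]
Visit E → queue [L, P]
Visit L → queue [P]
Visit P → queue []

Visit order: F, D, K, N, C, M, O, G, H, J, A, B, I, E, L, P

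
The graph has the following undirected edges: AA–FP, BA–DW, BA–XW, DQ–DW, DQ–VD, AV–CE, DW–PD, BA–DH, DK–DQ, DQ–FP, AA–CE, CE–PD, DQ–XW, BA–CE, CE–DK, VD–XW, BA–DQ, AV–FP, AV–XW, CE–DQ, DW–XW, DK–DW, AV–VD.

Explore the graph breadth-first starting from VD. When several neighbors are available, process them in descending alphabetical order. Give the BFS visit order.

VD, XW, DQ, AV, DW, BA, FP, DK, CE, PD, DH, AA

Visit VD; enqueue XW, DQ, AV → queue [XW, DQ, AV]
Visit XW; enqueue DW, BA → queue [DQ, AV, DW, BA]
Visit DQ; enqueue FP, DK, CE → queue [AV, DW, BA, FP, DK, CE]
Visit AV → queue [DW, BA, FP, DK, CE]
Visit DW; enqueue PD → queue [BA, FP, DK, CE, PD]
Visit BA; enqueue DH → queue [FP, DK, CE, PD, DH]
Visit FP; enqueue AA → queue [DK, CE, PD, DH, AA]
Visit DK → queue [CE, PD, DH, AA]
Visit CE → queue [PD, DH, AA]
Visit PD → queue [DH, AA]
Visit DH → queue [AA]
Visit AA → queue []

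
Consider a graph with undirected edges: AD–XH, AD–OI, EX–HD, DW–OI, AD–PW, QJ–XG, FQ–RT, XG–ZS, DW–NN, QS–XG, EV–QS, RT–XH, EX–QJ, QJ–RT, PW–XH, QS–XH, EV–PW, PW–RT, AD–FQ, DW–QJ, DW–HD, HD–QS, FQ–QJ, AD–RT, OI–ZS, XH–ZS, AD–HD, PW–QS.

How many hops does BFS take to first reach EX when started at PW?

3

Level 0: PW
Level 1: AD, EV, QS, RT, XH
Level 2: FQ, HD, OI, QJ, XG, ZS
Level 3: DW, EX
Level 4: NN
EX first appears at level 3.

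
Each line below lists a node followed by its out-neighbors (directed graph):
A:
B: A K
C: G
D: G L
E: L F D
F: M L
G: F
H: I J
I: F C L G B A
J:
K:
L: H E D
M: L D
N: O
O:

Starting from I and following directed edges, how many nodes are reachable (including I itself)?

BFS from I visits: I, A, B, C, F, G, L, K, M, D, E, H, J
Reachable nodes: 13 of 15 total.

13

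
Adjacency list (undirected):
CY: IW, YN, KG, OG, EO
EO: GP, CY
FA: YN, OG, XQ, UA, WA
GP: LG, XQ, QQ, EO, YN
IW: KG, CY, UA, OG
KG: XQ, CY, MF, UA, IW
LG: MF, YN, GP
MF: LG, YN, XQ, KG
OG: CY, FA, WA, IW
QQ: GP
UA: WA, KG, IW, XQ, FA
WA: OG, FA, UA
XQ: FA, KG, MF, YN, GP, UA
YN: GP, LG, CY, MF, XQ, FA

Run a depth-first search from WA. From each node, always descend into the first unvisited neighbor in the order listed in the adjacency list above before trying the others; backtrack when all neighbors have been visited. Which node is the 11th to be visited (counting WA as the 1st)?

MF

Visit WA
WA → OG
OG → CY
CY → IW
IW → KG
KG → XQ
XQ → FA
FA → YN
YN → GP
GP → LG
LG → MF
GP → QQ
GP → EO
FA → UA

Visit order: WA, OG, CY, IW, KG, XQ, FA, YN, GP, LG, MF, QQ, EO, UA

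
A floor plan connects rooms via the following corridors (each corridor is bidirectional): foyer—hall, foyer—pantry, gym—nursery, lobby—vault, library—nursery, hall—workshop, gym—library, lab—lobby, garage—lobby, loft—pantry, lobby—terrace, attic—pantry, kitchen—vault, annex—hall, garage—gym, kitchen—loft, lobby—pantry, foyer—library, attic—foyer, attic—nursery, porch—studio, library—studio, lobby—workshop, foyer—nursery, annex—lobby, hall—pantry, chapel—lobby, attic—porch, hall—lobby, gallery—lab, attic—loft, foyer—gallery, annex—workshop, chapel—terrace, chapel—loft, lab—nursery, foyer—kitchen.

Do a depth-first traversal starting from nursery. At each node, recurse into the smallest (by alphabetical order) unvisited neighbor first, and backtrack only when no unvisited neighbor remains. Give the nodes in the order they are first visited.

nursery → attic → foyer → gallery → lab → lobby → annex → hall → pantry → loft → chapel → terrace → kitchen → vault → workshop → garage → gym → library → studio → porch

Visit nursery
nursery → attic
attic → foyer
foyer → gallery
gallery → lab
lab → lobby
lobby → annex
annex → hall
hall → pantry
pantry → loft
loft → chapel
chapel → terrace
loft → kitchen
kitchen → vault
hall → workshop
lobby → garage
garage → gym
gym → library
library → studio
studio → porch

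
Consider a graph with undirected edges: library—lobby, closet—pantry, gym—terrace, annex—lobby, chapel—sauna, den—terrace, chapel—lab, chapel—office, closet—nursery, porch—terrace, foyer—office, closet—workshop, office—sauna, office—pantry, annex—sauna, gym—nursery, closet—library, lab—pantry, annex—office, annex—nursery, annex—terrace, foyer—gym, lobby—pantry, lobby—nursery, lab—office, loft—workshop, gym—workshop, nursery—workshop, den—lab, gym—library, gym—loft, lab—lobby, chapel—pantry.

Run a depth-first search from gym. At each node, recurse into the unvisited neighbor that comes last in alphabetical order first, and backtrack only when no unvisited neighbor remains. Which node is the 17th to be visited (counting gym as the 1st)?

Visit gym
gym → workshop
workshop → nursery
nursery → lobby
lobby → pantry
pantry → office
office → sauna
sauna → chapel
chapel → lab
lab → den
den → terrace
terrace → porch
terrace → annex
office → foyer
pantry → closet
closet → library
workshop → loft

Visit order: gym, workshop, nursery, lobby, pantry, office, sauna, chapel, lab, den, terrace, porch, annex, foyer, closet, library, loft

loft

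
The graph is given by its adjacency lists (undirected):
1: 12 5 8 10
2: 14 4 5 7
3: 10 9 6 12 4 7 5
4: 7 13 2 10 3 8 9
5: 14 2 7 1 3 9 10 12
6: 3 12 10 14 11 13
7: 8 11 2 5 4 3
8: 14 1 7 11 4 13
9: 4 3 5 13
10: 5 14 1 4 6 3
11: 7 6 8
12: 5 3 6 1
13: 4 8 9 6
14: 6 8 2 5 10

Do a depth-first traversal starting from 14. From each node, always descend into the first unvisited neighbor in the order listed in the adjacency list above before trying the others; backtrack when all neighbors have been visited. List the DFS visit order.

14 -> 6 -> 3 -> 10 -> 5 -> 2 -> 4 -> 7 -> 8 -> 1 -> 12 -> 11 -> 13 -> 9

Visit 14
14 → 6
6 → 3
3 → 10
10 → 5
5 → 2
2 → 4
4 → 7
7 → 8
8 → 1
1 → 12
8 → 11
8 → 13
13 → 9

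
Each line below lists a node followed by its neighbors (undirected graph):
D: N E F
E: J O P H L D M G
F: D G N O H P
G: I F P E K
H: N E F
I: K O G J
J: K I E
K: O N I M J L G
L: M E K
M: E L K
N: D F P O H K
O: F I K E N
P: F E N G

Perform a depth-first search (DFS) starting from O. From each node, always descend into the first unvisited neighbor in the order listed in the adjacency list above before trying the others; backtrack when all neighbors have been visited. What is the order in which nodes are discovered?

Visit O
O → F
F → D
D → N
N → P
P → E
E → J
J → K
K → I
I → G
K → M
M → L
E → H

O → F → D → N → P → E → J → K → I → G → M → L → H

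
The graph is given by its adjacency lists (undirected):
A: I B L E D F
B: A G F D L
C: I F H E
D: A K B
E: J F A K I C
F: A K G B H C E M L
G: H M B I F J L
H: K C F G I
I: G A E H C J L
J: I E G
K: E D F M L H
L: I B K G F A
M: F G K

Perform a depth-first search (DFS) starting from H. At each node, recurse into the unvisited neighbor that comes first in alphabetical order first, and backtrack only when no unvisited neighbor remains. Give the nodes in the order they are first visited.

Visit H
H → C
C → E
E → A
A → B
B → D
D → K
K → F
F → G
G → I
I → J
I → L
G → M

H C E A B D K F G I J L M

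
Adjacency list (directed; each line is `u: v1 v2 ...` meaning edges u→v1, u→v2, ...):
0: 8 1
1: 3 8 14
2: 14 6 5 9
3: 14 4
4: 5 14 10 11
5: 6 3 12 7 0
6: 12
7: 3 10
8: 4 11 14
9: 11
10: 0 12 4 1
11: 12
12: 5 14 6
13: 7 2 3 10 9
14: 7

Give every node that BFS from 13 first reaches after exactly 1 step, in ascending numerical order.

Level 0: 13
Level 1: 2, 3, 7, 9, 10
Level 2: 0, 1, 4, 5, 6, 11, 12, 14
Level 3: 8

2, 3, 7, 9, 10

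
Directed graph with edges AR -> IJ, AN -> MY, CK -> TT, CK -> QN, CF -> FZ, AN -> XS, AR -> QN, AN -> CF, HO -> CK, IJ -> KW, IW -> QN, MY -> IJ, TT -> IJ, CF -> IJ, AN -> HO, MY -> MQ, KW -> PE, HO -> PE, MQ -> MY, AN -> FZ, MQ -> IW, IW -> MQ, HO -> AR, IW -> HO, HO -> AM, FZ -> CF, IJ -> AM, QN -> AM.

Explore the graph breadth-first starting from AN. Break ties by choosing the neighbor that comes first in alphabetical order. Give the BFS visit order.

Visit AN; enqueue CF, FZ, HO, MY, XS → queue [CF, FZ, HO, MY, XS]
Visit CF; enqueue IJ → queue [FZ, HO, MY, XS, IJ]
Visit FZ → queue [HO, MY, XS, IJ]
Visit HO; enqueue AM, AR, CK, PE → queue [MY, XS, IJ, AM, AR, CK, PE]
Visit MY; enqueue MQ → queue [XS, IJ, AM, AR, CK, PE, MQ]
Visit XS → queue [IJ, AM, AR, CK, PE, MQ]
Visit IJ; enqueue KW → queue [AM, AR, CK, PE, MQ, KW]
Visit AM → queue [AR, CK, PE, MQ, KW]
Visit AR; enqueue QN → queue [CK, PE, MQ, KW, QN]
Visit CK; enqueue TT → queue [PE, MQ, KW, QN, TT]
Visit PE → queue [MQ, KW, QN, TT]
Visit MQ; enqueue IW → queue [KW, QN, TT, IW]
Visit KW → queue [QN, TT, IW]
Visit QN → queue [TT, IW]
Visit TT → queue [IW]
Visit IW → queue []

AN → CF → FZ → HO → MY → XS → IJ → AM → AR → CK → PE → MQ → KW → QN → TT → IW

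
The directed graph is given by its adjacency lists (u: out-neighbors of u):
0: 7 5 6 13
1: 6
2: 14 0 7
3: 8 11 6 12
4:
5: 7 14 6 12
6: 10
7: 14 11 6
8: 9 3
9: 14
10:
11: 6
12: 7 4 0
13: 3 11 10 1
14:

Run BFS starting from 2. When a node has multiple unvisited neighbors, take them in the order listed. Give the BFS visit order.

Visit 2; enqueue 14, 0, 7 → queue [14, 0, 7]
Visit 14 → queue [0, 7]
Visit 0; enqueue 5, 6, 13 → queue [7, 5, 6, 13]
Visit 7; enqueue 11 → queue [5, 6, 13, 11]
Visit 5; enqueue 12 → queue [6, 13, 11, 12]
Visit 6; enqueue 10 → queue [13, 11, 12, 10]
Visit 13; enqueue 3, 1 → queue [11, 12, 10, 3, 1]
Visit 11 → queue [12, 10, 3, 1]
Visit 12; enqueue 4 → queue [10, 3, 1, 4]
Visit 10 → queue [3, 1, 4]
Visit 3; enqueue 8 → queue [1, 4, 8]
Visit 1 → queue [4, 8]
Visit 4 → queue [8]
Visit 8; enqueue 9 → queue [9]
Visit 9 → queue []

2, 14, 0, 7, 5, 6, 13, 11, 12, 10, 3, 1, 4, 8, 9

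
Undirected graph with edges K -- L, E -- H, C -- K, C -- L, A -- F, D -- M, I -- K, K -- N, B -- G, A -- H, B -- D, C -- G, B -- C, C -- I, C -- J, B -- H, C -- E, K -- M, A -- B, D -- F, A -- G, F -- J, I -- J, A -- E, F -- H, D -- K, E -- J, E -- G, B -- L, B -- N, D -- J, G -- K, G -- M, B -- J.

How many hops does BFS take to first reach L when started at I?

2

Level 0: I
Level 1: C, J, K
Level 2: B, D, E, F, G, L, M, N
Level 3: A, H
L first appears at level 2.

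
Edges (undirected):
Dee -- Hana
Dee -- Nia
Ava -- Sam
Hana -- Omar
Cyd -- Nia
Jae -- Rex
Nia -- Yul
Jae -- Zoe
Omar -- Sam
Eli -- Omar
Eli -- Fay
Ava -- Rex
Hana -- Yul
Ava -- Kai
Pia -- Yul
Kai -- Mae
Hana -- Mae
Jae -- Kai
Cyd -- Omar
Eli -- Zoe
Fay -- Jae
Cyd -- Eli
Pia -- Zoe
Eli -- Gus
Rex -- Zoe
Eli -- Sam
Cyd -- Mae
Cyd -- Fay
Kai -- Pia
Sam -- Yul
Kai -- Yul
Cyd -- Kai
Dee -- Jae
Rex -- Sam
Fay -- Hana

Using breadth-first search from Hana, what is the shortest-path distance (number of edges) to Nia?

Level 0: Hana
Level 1: Dee, Fay, Mae, Omar, Yul
Level 2: Cyd, Eli, Jae, Kai, Nia, Pia, Sam
Level 3: Ava, Gus, Rex, Zoe
Nia first appears at level 2.

2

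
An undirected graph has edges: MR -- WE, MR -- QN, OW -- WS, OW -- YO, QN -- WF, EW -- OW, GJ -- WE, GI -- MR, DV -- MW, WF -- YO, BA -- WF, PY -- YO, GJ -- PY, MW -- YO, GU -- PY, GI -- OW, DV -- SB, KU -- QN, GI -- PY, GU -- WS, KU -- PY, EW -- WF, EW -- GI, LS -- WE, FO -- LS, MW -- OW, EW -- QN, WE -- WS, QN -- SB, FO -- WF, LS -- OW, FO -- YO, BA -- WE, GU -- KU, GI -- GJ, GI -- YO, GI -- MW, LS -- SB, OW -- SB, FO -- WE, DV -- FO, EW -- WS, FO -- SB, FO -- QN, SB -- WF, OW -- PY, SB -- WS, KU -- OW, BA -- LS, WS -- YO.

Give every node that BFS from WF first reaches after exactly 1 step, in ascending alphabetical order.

BA, EW, FO, QN, SB, YO

Level 0: WF
Level 1: BA, EW, FO, QN, SB, YO
Level 2: DV, GI, KU, LS, MR, MW, OW, PY, WE, WS
Level 3: GJ, GU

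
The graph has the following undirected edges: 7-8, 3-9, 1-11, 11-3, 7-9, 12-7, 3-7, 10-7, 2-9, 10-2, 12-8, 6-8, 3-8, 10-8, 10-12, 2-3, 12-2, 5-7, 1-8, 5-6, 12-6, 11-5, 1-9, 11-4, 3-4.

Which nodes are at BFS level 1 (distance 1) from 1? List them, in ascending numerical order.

8, 9, 11

Level 0: 1
Level 1: 8, 9, 11
Level 2: 2, 3, 4, 5, 6, 7, 10, 12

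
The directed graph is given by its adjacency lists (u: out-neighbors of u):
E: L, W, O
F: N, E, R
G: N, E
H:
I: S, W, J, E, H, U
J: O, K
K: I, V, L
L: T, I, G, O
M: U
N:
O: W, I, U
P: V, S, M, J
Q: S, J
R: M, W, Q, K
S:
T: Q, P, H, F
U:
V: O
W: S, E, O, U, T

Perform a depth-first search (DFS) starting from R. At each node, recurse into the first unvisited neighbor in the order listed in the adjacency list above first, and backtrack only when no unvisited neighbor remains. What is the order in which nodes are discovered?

R -> M -> U -> W -> S -> E -> L -> T -> Q -> J -> O -> I -> H -> K -> V -> P -> F -> N -> G

Visit R
R → M
M → U
R → W
W → S
W → E
E → L
L → T
T → Q
Q → J
J → O
O → I
I → H
J → K
K → V
T → P
T → F
F → N
L → G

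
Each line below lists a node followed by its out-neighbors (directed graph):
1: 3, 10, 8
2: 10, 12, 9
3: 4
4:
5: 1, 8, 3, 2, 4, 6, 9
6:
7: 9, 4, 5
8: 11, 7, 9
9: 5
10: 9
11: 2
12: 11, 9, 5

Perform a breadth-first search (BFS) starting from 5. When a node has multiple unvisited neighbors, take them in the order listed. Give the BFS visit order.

5 1 8 3 2 4 6 9 10 11 7 12

Visit 5; enqueue 1, 8, 3, 2, 4, 6, 9 → queue [1, 8, 3, 2, 4, 6, 9]
Visit 1; enqueue 10 → queue [8, 3, 2, 4, 6, 9, 10]
Visit 8; enqueue 11, 7 → queue [3, 2, 4, 6, 9, 10, 11, 7]
Visit 3 → queue [2, 4, 6, 9, 10, 11, 7]
Visit 2; enqueue 12 → queue [4, 6, 9, 10, 11, 7, 12]
Visit 4 → queue [6, 9, 10, 11, 7, 12]
Visit 6 → queue [9, 10, 11, 7, 12]
Visit 9 → queue [10, 11, 7, 12]
Visit 10 → queue [11, 7, 12]
Visit 11 → queue [7, 12]
Visit 7 → queue [12]
Visit 12 → queue []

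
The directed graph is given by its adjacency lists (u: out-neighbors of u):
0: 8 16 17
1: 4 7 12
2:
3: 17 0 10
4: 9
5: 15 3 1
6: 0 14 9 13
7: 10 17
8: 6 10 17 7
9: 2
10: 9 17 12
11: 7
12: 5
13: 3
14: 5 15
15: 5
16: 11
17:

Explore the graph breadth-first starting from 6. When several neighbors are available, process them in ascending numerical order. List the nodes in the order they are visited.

6 0 9 13 14 8 16 17 2 3 5 15 7 10 11 1 12 4

Visit 6; enqueue 0, 9, 13, 14 → queue [0, 9, 13, 14]
Visit 0; enqueue 8, 16, 17 → queue [9, 13, 14, 8, 16, 17]
Visit 9; enqueue 2 → queue [13, 14, 8, 16, 17, 2]
Visit 13; enqueue 3 → queue [14, 8, 16, 17, 2, 3]
Visit 14; enqueue 5, 15 → queue [8, 16, 17, 2, 3, 5, 15]
Visit 8; enqueue 7, 10 → queue [16, 17, 2, 3, 5, 15, 7, 10]
Visit 16; enqueue 11 → queue [17, 2, 3, 5, 15, 7, 10, 11]
Visit 17 → queue [2, 3, 5, 15, 7, 10, 11]
Visit 2 → queue [3, 5, 15, 7, 10, 11]
Visit 3 → queue [5, 15, 7, 10, 11]
Visit 5; enqueue 1 → queue [15, 7, 10, 11, 1]
Visit 15 → queue [7, 10, 11, 1]
Visit 7 → queue [10, 11, 1]
Visit 10; enqueue 12 → queue [11, 1, 12]
Visit 11 → queue [1, 12]
Visit 1; enqueue 4 → queue [12, 4]
Visit 12 → queue [4]
Visit 4 → queue []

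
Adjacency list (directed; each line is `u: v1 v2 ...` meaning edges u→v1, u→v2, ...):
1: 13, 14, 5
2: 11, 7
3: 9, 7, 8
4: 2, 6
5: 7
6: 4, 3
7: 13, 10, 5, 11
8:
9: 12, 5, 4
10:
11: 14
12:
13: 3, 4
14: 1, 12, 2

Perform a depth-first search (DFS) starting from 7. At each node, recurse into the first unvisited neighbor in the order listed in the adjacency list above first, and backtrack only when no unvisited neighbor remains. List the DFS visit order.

Visit 7
7 → 13
13 → 3
3 → 9
9 → 12
9 → 5
9 → 4
4 → 2
2 → 11
11 → 14
14 → 1
4 → 6
3 → 8
7 → 10

7 -> 13 -> 3 -> 9 -> 12 -> 5 -> 4 -> 2 -> 11 -> 14 -> 1 -> 6 -> 8 -> 10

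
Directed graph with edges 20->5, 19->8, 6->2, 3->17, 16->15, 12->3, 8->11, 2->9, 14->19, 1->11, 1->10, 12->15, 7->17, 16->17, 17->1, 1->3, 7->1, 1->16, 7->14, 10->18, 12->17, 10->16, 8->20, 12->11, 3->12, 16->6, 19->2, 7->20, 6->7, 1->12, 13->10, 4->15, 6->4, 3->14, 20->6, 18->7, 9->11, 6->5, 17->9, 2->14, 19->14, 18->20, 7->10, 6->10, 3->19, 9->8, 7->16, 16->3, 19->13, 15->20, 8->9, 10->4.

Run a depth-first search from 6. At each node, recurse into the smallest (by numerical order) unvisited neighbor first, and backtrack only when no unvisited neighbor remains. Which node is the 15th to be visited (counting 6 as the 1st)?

Visit 6
6 → 2
2 → 9
9 → 8
8 → 11
8 → 20
20 → 5
2 → 14
14 → 19
19 → 13
13 → 10
10 → 4
4 → 15
10 → 16
16 → 3
3 → 12
12 → 17
17 → 1
10 → 18
18 → 7

Visit order: 6, 2, 9, 8, 11, 20, 5, 14, 19, 13, 10, 4, 15, 16, 3, 12, 17, 1, 18, 7

3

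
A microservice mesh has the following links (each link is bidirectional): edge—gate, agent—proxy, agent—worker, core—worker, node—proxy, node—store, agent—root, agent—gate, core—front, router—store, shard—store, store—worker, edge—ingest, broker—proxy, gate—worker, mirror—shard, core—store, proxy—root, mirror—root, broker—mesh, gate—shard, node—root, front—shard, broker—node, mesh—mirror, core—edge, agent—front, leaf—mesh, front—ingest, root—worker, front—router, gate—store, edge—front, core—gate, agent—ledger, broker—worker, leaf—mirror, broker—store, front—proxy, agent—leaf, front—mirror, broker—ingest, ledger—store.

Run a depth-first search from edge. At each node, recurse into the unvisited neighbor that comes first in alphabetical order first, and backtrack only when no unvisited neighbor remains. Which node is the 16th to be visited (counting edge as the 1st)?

Visit edge
edge → core
core → front
front → agent
agent → gate
gate → shard
shard → mirror
mirror → leaf
leaf → mesh
mesh → broker
broker → ingest
broker → node
node → proxy
proxy → root
root → worker
worker → store
store → ledger
store → router

Visit order: edge, core, front, agent, gate, shard, mirror, leaf, mesh, broker, ingest, node, proxy, root, worker, store, ledger, router

store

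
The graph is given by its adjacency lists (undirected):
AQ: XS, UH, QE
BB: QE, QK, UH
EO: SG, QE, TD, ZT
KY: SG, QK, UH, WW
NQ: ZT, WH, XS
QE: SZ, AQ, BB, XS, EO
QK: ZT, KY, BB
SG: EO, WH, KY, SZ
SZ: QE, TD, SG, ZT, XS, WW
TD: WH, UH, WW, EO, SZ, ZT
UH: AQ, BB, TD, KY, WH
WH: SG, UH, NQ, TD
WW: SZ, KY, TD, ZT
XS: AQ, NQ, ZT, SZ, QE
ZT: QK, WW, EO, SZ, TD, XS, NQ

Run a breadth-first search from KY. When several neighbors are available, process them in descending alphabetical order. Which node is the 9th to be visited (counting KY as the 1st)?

Visit KY; enqueue WW, UH, SG, QK → queue [WW, UH, SG, QK]
Visit WW; enqueue ZT, TD, SZ → queue [UH, SG, QK, ZT, TD, SZ]
Visit UH; enqueue WH, BB, AQ → queue [SG, QK, ZT, TD, SZ, WH, BB, AQ]
Visit SG; enqueue EO → queue [QK, ZT, TD, SZ, WH, BB, AQ, EO]
Visit QK → queue [ZT, TD, SZ, WH, BB, AQ, EO]
Visit ZT; enqueue XS, NQ → queue [TD, SZ, WH, BB, AQ, EO, XS, NQ]
Visit TD → queue [SZ, WH, BB, AQ, EO, XS, NQ]
Visit SZ; enqueue QE → queue [WH, BB, AQ, EO, XS, NQ, QE]
Visit WH → queue [BB, AQ, EO, XS, NQ, QE]
Visit BB → queue [AQ, EO, XS, NQ, QE]
Visit AQ → queue [EO, XS, NQ, QE]
Visit EO → queue [XS, NQ, QE]
Visit XS → queue [NQ, QE]
Visit NQ → queue [QE]
Visit QE → queue []

Visit order: KY, WW, UH, SG, QK, ZT, TD, SZ, WH, BB, AQ, EO, XS, NQ, QE

WH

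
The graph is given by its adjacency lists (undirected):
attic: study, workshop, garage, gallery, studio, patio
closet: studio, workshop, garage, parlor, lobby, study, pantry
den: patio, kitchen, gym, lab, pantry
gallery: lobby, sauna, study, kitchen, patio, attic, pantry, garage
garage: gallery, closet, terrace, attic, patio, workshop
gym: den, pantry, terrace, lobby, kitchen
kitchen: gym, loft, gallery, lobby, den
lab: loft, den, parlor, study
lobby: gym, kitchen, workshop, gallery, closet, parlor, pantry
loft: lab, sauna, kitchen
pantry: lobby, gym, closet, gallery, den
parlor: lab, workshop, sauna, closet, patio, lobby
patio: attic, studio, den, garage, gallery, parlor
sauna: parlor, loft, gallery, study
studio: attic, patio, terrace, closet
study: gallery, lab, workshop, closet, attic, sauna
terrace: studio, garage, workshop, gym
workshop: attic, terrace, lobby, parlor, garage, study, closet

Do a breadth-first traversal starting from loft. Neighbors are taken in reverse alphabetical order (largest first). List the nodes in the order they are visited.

loft, sauna, lab, kitchen, study, parlor, gallery, den, lobby, gym, workshop, closet, attic, patio, pantry, garage, terrace, studio

Visit loft; enqueue sauna, lab, kitchen → queue [sauna, lab, kitchen]
Visit sauna; enqueue study, parlor, gallery → queue [lab, kitchen, study, parlor, gallery]
Visit lab; enqueue den → queue [kitchen, study, parlor, gallery, den]
Visit kitchen; enqueue lobby, gym → queue [study, parlor, gallery, den, lobby, gym]
Visit study; enqueue workshop, closet, attic → queue [parlor, gallery, den, lobby, gym, workshop, closet, attic]
Visit parlor; enqueue patio → queue [gallery, den, lobby, gym, workshop, closet, attic, patio]
Visit gallery; enqueue pantry, garage → queue [den, lobby, gym, workshop, closet, attic, patio, pantry, garage]
Visit den → queue [lobby, gym, workshop, closet, attic, patio, pantry, garage]
Visit lobby → queue [gym, workshop, closet, attic, patio, pantry, garage]
Visit gym; enqueue terrace → queue [workshop, closet, attic, patio, pantry, garage, terrace]
Visit workshop → queue [closet, attic, patio, pantry, garage, terrace]
Visit closet; enqueue studio → queue [attic, patio, pantry, garage, terrace, studio]
Visit attic → queue [patio, pantry, garage, terrace, studio]
Visit patio → queue [pantry, garage, terrace, studio]
Visit pantry → queue [garage, terrace, studio]
Visit garage → queue [terrace, studio]
Visit terrace → queue [studio]
Visit studio → queue []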